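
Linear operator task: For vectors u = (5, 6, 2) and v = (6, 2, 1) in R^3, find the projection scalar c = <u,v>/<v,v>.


Computing <u,v> = 5*6 + 6*2 + 2*1 = 44
Computing <v,v> = 6^2 + 2^2 + 1^2 = 41
Projection coefficient = 44/41 = 1.0732

1.0732


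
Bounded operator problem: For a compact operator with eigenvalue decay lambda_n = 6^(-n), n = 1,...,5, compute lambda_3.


The eigenvalue formula gives lambda_3 = 1/6^3
= 1/216
= 0.0046

0.0046


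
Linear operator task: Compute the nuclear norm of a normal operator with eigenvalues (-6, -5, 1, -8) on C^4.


For a normal operator, singular values equal |eigenvalues|.
Trace norm = sum |lambda_i| = 6 + 5 + 1 + 8
= 20

20


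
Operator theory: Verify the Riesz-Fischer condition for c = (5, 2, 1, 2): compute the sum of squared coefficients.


sum |c_n|^2 = 5^2 + 2^2 + 1^2 + 2^2
= 25 + 4 + 1 + 4
= 34

34


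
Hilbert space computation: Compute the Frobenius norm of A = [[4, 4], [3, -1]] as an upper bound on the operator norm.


||A||_F^2 = sum a_ij^2
= 4^2 + 4^2 + 3^2 + (-1)^2
= 16 + 16 + 9 + 1 = 42
||A||_F = sqrt(42) = 6.4807

6.4807


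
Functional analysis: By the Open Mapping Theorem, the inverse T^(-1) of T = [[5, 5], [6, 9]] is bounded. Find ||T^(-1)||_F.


det(T) = 5*9 - 5*6 = 15
T^(-1) = (1/15) * [[9, -5], [-6, 5]] = [[0.6000, -0.3333], [-0.4000, 0.3333]]
||T^(-1)||_F^2 = 0.6000^2 + (-0.3333)^2 + (-0.4000)^2 + 0.3333^2 = 0.7422
||T^(-1)||_F = sqrt(0.7422) = 0.8615

0.8615


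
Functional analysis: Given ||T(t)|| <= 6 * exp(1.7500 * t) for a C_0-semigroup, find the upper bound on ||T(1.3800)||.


||T(1.3800)|| <= 6 * exp(1.7500 * 1.3800)
= 6 * exp(2.4150)
= 6 * 11.1898
= 67.1386

67.1386


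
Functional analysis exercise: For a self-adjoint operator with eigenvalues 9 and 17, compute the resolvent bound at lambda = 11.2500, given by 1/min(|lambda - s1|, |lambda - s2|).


dist(11.2500, {9, 17}) = min(|11.2500 - 9|, |11.2500 - 17|)
= min(2.2500, 5.7500) = 2.2500
Resolvent bound = 1/2.2500 = 0.4444

0.4444


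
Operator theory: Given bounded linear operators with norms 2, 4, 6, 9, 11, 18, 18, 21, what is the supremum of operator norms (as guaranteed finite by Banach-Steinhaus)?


By the Uniform Boundedness Principle, the supremum of norms is finite.
sup_k ||T_k|| = max(2, 4, 6, 9, 11, 18, 18, 21) = 21

21


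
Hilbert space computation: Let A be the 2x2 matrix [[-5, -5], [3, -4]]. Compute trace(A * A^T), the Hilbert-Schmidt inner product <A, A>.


trace(A * A^T) = sum of squares of all entries
= (-5)^2 + (-5)^2 + 3^2 + (-4)^2
= 25 + 25 + 9 + 16
= 75

75


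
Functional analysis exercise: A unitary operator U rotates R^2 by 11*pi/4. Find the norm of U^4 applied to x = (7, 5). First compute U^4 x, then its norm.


U is a rotation by theta = 11*pi/4
U^4 = rotation by 4*theta = 44*pi/4 = 4*pi/4 (mod 2*pi)
cos(4*pi/4) = -1.0000, sin(4*pi/4) = 0.0000
U^4 x = (-1.0000 * 7 - 0.0000 * 5, 0.0000 * 7 + -1.0000 * 5)
= (-7.0000, -5.0000)
||U^4 x|| = sqrt((-7.0000)^2 + (-5.0000)^2) = sqrt(74.0000) = 8.6023

8.6023


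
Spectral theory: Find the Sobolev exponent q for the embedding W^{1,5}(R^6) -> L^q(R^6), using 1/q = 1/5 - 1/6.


Using the Sobolev embedding formula: 1/q = 1/p - k/n
1/q = 1/5 - 1/6 = 1/30
q = 1/(1/30) = 30

30.0000


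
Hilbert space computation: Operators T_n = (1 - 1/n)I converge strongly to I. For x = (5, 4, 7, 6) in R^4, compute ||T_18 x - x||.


T_18 x - x = (1 - 1/18)x - x = -x/18
||x|| = sqrt(126) = 11.2250
||T_18 x - x|| = ||x||/18 = 11.2250/18 = 0.6236

0.6236


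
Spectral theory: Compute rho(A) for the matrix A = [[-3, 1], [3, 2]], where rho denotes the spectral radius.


For a 2x2 matrix, eigenvalues satisfy lambda^2 - (trace)*lambda + det = 0
trace = -3 + 2 = -1
det = -3*2 - 1*3 = -9
discriminant = (-1)^2 - 4*(-9) = 37
spectral radius = max |eigenvalue| = 3.5414

3.5414


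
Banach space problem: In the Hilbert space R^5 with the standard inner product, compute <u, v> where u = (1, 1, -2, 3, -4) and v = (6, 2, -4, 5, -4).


Computing the standard inner product <u, v> = sum u_i * v_i
= 1*6 + 1*2 + -2*-4 + 3*5 + -4*-4
= 6 + 2 + 8 + 15 + 16
= 47

47


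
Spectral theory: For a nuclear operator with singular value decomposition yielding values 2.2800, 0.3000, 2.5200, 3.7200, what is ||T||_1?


The nuclear norm is the sum of all singular values.
||T||_1 = 2.2800 + 0.3000 + 2.5200 + 3.7200
= 8.8200

8.8200


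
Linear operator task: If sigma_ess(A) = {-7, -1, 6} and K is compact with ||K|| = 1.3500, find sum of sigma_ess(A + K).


By Weyl's theorem, the essential spectrum is invariant under compact perturbations.
sigma_ess(A + K) = sigma_ess(A) = {-7, -1, 6}
Sum = -7 + -1 + 6 = -2

-2


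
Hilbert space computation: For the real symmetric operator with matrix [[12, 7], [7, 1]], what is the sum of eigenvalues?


For a self-adjoint (symmetric) matrix, the eigenvalues are real.
The sum of eigenvalues equals the trace of the matrix.
trace = 12 + 1 = 13

13


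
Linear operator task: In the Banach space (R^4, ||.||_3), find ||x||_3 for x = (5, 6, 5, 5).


The l^3 norm = (sum |x_i|^3)^(1/3)
Sum of 3th powers = 125 + 216 + 125 + 125 = 591
||x||_3 = (591)^(1/3) = 8.3919

8.3919


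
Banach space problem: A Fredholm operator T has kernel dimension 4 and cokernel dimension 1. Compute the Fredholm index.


The Fredholm index is defined as ind(T) = dim(ker T) - dim(coker T)
= 4 - 1
= 3

3


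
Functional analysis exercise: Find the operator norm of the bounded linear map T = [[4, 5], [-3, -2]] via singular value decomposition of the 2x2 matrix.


A^T A = [[25, 26], [26, 29]]
trace(A^T A) = 54, det(A^T A) = 49
discriminant = 54^2 - 4*49 = 2720
Largest eigenvalue of A^T A = (trace + sqrt(disc))/2 = 53.0768
||T|| = sqrt(53.0768) = 7.2854

7.2854


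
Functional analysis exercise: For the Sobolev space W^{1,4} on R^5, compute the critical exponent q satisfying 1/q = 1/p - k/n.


Using the Sobolev embedding formula: 1/q = 1/p - k/n
1/q = 1/4 - 1/5 = 1/20
q = 1/(1/20) = 20

20.0000


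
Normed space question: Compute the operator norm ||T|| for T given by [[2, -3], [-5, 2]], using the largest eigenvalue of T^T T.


A^T A = [[29, -16], [-16, 13]]
trace(A^T A) = 42, det(A^T A) = 121
discriminant = 42^2 - 4*121 = 1280
Largest eigenvalue of A^T A = (trace + sqrt(disc))/2 = 38.8885
||T|| = sqrt(38.8885) = 6.2361

6.2361


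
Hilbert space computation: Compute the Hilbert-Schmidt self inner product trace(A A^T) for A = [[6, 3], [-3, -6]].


trace(A * A^T) = sum of squares of all entries
= 6^2 + 3^2 + (-3)^2 + (-6)^2
= 36 + 9 + 9 + 36
= 90

90


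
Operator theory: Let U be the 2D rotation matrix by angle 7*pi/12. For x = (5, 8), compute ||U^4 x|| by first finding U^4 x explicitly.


U is a rotation by theta = 7*pi/12
U^4 = rotation by 4*theta = 28*pi/12 = 4*pi/12 (mod 2*pi)
cos(4*pi/12) = 0.5000, sin(4*pi/12) = 0.8660
U^4 x = (0.5000 * 5 - 0.8660 * 8, 0.8660 * 5 + 0.5000 * 8)
= (-4.4282, 8.3301)
||U^4 x|| = sqrt((-4.4282)^2 + 8.3301^2) = sqrt(89.0000) = 9.4340

9.4340


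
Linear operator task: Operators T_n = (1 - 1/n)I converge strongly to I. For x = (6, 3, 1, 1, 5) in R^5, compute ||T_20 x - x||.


T_20 x - x = (1 - 1/20)x - x = -x/20
||x|| = sqrt(72) = 8.4853
||T_20 x - x|| = ||x||/20 = 8.4853/20 = 0.4243

0.4243


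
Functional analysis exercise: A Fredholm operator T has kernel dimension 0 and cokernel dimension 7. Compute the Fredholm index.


The Fredholm index is defined as ind(T) = dim(ker T) - dim(coker T)
= 0 - 7
= -7

-7


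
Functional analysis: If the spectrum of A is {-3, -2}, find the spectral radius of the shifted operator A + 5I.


Spectrum of A + 5I = {2, 3}
Spectral radius = max |lambda| over the shifted spectrum
= max(2, 3) = 3

3


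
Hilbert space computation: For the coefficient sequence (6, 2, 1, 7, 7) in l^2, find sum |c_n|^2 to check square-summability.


sum |c_n|^2 = 6^2 + 2^2 + 1^2 + 7^2 + 7^2
= 36 + 4 + 1 + 49 + 49
= 139

139


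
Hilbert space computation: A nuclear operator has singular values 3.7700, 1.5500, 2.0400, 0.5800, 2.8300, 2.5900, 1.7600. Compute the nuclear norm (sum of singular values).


The nuclear norm is the sum of all singular values.
||T||_1 = 3.7700 + 1.5500 + 2.0400 + 0.5800 + 2.8300 + 2.5900 + 1.7600
= 15.1200

15.1200


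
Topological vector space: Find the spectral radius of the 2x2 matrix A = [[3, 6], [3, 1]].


For a 2x2 matrix, eigenvalues satisfy lambda^2 - (trace)*lambda + det = 0
trace = 3 + 1 = 4
det = 3*1 - 6*3 = -15
discriminant = 4^2 - 4*(-15) = 76
spectral radius = max |eigenvalue| = 6.3589

6.3589


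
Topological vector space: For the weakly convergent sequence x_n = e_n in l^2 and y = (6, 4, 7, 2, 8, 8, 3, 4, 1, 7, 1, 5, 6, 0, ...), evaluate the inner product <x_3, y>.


x_3 = e_3 is the standard basis vector with 1 in position 3.
<x_3, y> = y_3 = 7
As n -> infinity, <x_n, y> -> 0, confirming weak convergence of (x_n) to 0.

7


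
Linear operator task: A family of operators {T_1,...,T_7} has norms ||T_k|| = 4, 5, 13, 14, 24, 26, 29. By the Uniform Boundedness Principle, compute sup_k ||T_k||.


By the Uniform Boundedness Principle, the supremum of norms is finite.
sup_k ||T_k|| = max(4, 5, 13, 14, 24, 26, 29) = 29

29


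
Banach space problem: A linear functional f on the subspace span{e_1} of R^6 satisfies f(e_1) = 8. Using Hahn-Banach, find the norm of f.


The norm of f is given by ||f|| = sup_{||x||=1} |f(x)|.
On span{e_1}, ||e_1|| = 1, so ||f|| = |f(e_1)| / ||e_1||
= |8| / 1 = 8.0000

8.0000


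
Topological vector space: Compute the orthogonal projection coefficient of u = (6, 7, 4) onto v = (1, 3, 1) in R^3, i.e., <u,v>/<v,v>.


Computing <u,v> = 6*1 + 7*3 + 4*1 = 31
Computing <v,v> = 1^2 + 3^2 + 1^2 = 11
Projection coefficient = 31/11 = 2.8182

2.8182


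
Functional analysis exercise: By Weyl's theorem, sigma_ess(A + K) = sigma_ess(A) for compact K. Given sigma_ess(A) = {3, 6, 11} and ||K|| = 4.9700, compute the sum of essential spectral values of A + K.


By Weyl's theorem, the essential spectrum is invariant under compact perturbations.
sigma_ess(A + K) = sigma_ess(A) = {3, 6, 11}
Sum = 3 + 6 + 11 = 20

20


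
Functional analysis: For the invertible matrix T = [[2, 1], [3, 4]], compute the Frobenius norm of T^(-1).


det(T) = 2*4 - 1*3 = 5
T^(-1) = (1/5) * [[4, -1], [-3, 2]] = [[0.8000, -0.2000], [-0.6000, 0.4000]]
||T^(-1)||_F^2 = 0.8000^2 + (-0.2000)^2 + (-0.6000)^2 + 0.4000^2 = 1.2000
||T^(-1)||_F = sqrt(1.2000) = 1.0954

1.0954


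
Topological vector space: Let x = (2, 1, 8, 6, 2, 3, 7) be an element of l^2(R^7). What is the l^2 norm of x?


The l^2 norm = (sum |x_i|^2)^(1/2)
Sum of 2th powers = 4 + 1 + 64 + 36 + 4 + 9 + 49 = 167
||x||_2 = (167)^(1/2) = 12.9228

12.9228


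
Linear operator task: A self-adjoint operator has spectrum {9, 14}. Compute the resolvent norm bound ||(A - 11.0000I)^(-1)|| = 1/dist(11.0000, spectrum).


dist(11.0000, {9, 14}) = min(|11.0000 - 9|, |11.0000 - 14|)
= min(2.0000, 3.0000) = 2.0000
Resolvent bound = 1/2.0000 = 0.5000

0.5000


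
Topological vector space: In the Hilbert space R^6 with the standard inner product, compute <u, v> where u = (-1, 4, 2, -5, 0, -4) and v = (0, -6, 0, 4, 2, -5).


Computing the standard inner product <u, v> = sum u_i * v_i
= -1*0 + 4*-6 + 2*0 + -5*4 + 0*2 + -4*-5
= 0 + -24 + 0 + -20 + 0 + 20
= -24

-24


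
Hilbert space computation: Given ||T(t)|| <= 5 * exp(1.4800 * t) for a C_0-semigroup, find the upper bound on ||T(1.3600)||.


||T(1.3600)|| <= 5 * exp(1.4800 * 1.3600)
= 5 * exp(2.0128)
= 5 * 7.4842
= 37.4212

37.4212


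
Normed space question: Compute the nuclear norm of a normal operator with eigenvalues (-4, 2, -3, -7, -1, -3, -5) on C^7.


For a normal operator, singular values equal |eigenvalues|.
Trace norm = sum |lambda_i| = 4 + 2 + 3 + 7 + 1 + 3 + 5
= 25

25


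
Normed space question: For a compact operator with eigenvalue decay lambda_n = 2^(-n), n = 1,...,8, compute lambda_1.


The eigenvalue formula gives lambda_1 = 1/2^1
= 1/2
= 0.5000

0.5000


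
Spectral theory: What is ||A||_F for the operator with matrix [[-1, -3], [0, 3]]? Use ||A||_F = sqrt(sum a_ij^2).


||A||_F^2 = sum a_ij^2
= (-1)^2 + (-3)^2 + 0^2 + 3^2
= 1 + 9 + 0 + 9 = 19
||A||_F = sqrt(19) = 4.3589

4.3589


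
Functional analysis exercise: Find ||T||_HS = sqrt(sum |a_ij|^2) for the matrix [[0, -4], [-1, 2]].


The Hilbert-Schmidt norm is sqrt(sum of squares of all entries).
Sum of squares = 0^2 + (-4)^2 + (-1)^2 + 2^2
= 0 + 16 + 1 + 4 = 21
||T||_HS = sqrt(21) = 4.5826

4.5826


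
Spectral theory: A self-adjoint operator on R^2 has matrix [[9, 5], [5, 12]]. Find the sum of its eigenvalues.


For a self-adjoint (symmetric) matrix, the eigenvalues are real.
The sum of eigenvalues equals the trace of the matrix.
trace = 9 + 12 = 21

21


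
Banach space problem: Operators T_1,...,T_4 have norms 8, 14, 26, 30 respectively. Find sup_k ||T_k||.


By the Uniform Boundedness Principle, the supremum of norms is finite.
sup_k ||T_k|| = max(8, 14, 26, 30) = 30

30


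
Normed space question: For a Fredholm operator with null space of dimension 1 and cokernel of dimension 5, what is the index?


The Fredholm index is defined as ind(T) = dim(ker T) - dim(coker T)
= 1 - 5
= -4

-4


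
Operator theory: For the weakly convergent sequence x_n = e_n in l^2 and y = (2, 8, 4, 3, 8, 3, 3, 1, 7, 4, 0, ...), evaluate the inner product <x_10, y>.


x_10 = e_10 is the standard basis vector with 1 in position 10.
<x_10, y> = y_10 = 4
As n -> infinity, <x_n, y> -> 0, confirming weak convergence of (x_n) to 0.

4


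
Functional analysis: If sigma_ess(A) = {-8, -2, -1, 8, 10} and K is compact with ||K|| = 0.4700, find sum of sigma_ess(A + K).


By Weyl's theorem, the essential spectrum is invariant under compact perturbations.
sigma_ess(A + K) = sigma_ess(A) = {-8, -2, -1, 8, 10}
Sum = -8 + -2 + -1 + 8 + 10 = 7

7


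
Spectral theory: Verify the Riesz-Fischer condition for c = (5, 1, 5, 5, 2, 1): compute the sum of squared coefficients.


sum |c_n|^2 = 5^2 + 1^2 + 5^2 + 5^2 + 2^2 + 1^2
= 25 + 1 + 25 + 25 + 4 + 1
= 81

81


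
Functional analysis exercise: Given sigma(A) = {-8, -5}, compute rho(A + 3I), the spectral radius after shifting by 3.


Spectrum of A + 3I = {-5, -2}
Spectral radius = max |lambda| over the shifted spectrum
= max(5, 2) = 5

5


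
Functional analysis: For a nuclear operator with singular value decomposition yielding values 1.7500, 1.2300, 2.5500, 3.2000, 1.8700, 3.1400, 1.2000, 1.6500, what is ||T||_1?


The nuclear norm is the sum of all singular values.
||T||_1 = 1.7500 + 1.2300 + 2.5500 + 3.2000 + 1.8700 + 3.1400 + 1.2000 + 1.6500
= 16.5900

16.5900


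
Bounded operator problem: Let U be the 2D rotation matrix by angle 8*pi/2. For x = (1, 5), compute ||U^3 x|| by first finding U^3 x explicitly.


U is a rotation by theta = 8*pi/2
U^3 = rotation by 3*theta = 24*pi/2 = 0*pi/2 (mod 2*pi)
cos(0*pi/2) = 1.0000, sin(0*pi/2) = 0.0000
U^3 x = (1.0000 * 1 - 0.0000 * 5, 0.0000 * 1 + 1.0000 * 5)
= (1.0000, 5.0000)
||U^3 x|| = sqrt(1.0000^2 + 5.0000^2) = sqrt(26.0000) = 5.0990

5.0990


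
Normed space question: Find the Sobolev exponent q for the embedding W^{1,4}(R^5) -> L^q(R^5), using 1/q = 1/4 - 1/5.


Using the Sobolev embedding formula: 1/q = 1/p - k/n
1/q = 1/4 - 1/5 = 1/20
q = 1/(1/20) = 20

20.0000


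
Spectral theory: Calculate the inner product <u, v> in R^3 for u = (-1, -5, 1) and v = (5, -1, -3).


Computing the standard inner product <u, v> = sum u_i * v_i
= -1*5 + -5*-1 + 1*-3
= -5 + 5 + -3
= -3

-3


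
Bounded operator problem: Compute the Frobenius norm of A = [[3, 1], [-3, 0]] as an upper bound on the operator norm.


||A||_F^2 = sum a_ij^2
= 3^2 + 1^2 + (-3)^2 + 0^2
= 9 + 1 + 9 + 0 = 19
||A||_F = sqrt(19) = 4.3589

4.3589


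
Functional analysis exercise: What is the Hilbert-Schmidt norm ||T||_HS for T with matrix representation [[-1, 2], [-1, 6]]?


The Hilbert-Schmidt norm is sqrt(sum of squares of all entries).
Sum of squares = (-1)^2 + 2^2 + (-1)^2 + 6^2
= 1 + 4 + 1 + 36 = 42
||T||_HS = sqrt(42) = 6.4807

6.4807


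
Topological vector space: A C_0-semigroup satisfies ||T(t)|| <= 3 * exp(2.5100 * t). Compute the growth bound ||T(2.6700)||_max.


||T(2.6700)|| <= 3 * exp(2.5100 * 2.6700)
= 3 * exp(6.7017)
= 3 * 813.7881
= 2441.3643

2441.3643


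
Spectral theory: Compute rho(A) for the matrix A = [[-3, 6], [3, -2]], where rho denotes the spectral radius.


For a 2x2 matrix, eigenvalues satisfy lambda^2 - (trace)*lambda + det = 0
trace = -3 + -2 = -5
det = -3*-2 - 6*3 = -12
discriminant = (-5)^2 - 4*(-12) = 73
spectral radius = max |eigenvalue| = 6.7720

6.7720


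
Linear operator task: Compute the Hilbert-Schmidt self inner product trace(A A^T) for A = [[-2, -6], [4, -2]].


trace(A * A^T) = sum of squares of all entries
= (-2)^2 + (-6)^2 + 4^2 + (-2)^2
= 4 + 36 + 16 + 4
= 60

60


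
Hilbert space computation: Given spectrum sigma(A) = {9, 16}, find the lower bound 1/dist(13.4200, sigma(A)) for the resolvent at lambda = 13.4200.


dist(13.4200, {9, 16}) = min(|13.4200 - 9|, |13.4200 - 16|)
= min(4.4200, 2.5800) = 2.5800
Resolvent bound = 1/2.5800 = 0.3876

0.3876


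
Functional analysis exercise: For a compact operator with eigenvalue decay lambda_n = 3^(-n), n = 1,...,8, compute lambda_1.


The eigenvalue formula gives lambda_1 = 1/3^1
= 1/3
= 0.3333

0.3333


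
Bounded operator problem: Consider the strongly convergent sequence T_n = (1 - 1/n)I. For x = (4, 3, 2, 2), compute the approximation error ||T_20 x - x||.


T_20 x - x = (1 - 1/20)x - x = -x/20
||x|| = sqrt(33) = 5.7446
||T_20 x - x|| = ||x||/20 = 5.7446/20 = 0.2872

0.2872


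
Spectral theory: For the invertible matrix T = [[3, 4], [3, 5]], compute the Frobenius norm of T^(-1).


det(T) = 3*5 - 4*3 = 3
T^(-1) = (1/3) * [[5, -4], [-3, 3]] = [[1.6667, -1.3333], [-1.0000, 1.0000]]
||T^(-1)||_F^2 = 1.6667^2 + (-1.3333)^2 + (-1.0000)^2 + 1.0000^2 = 6.5556
||T^(-1)||_F = sqrt(6.5556) = 2.5604

2.5604


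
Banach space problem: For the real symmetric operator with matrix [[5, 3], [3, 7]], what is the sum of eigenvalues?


For a self-adjoint (symmetric) matrix, the eigenvalues are real.
The sum of eigenvalues equals the trace of the matrix.
trace = 5 + 7 = 12

12


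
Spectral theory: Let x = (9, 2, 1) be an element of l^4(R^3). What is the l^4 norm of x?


The l^4 norm = (sum |x_i|^4)^(1/4)
Sum of 4th powers = 6561 + 16 + 1 = 6578
||x||_4 = (6578)^(1/4) = 9.0058

9.0058


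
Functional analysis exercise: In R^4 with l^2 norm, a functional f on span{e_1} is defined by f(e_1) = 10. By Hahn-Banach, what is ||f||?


The norm of f is given by ||f|| = sup_{||x||=1} |f(x)|.
On span{e_1}, ||e_1|| = 1, so ||f|| = |f(e_1)| / ||e_1||
= |10| / 1 = 10.0000

10.0000


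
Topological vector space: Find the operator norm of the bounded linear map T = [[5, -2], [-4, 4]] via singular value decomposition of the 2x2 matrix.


A^T A = [[41, -26], [-26, 20]]
trace(A^T A) = 61, det(A^T A) = 144
discriminant = 61^2 - 4*144 = 3145
Largest eigenvalue of A^T A = (trace + sqrt(disc))/2 = 58.5401
||T|| = sqrt(58.5401) = 7.6512

7.6512


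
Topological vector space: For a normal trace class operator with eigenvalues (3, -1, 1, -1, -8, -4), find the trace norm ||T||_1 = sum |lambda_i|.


For a normal operator, singular values equal |eigenvalues|.
Trace norm = sum |lambda_i| = 3 + 1 + 1 + 1 + 8 + 4
= 18

18


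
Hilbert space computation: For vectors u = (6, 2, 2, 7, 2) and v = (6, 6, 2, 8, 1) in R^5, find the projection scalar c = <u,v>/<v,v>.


Computing <u,v> = 6*6 + 2*6 + 2*2 + 7*8 + 2*1 = 110
Computing <v,v> = 6^2 + 6^2 + 2^2 + 8^2 + 1^2 = 141
Projection coefficient = 110/141 = 0.7801

0.7801


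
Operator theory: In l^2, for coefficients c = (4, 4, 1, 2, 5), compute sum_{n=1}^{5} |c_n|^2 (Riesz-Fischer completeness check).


sum |c_n|^2 = 4^2 + 4^2 + 1^2 + 2^2 + 5^2
= 16 + 16 + 1 + 4 + 25
= 62

62


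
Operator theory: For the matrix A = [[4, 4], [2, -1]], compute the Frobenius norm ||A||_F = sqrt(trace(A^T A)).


||A||_F^2 = sum a_ij^2
= 4^2 + 4^2 + 2^2 + (-1)^2
= 16 + 16 + 4 + 1 = 37
||A||_F = sqrt(37) = 6.0828

6.0828


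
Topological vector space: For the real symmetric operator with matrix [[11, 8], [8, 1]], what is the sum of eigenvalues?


For a self-adjoint (symmetric) matrix, the eigenvalues are real.
The sum of eigenvalues equals the trace of the matrix.
trace = 11 + 1 = 12

12


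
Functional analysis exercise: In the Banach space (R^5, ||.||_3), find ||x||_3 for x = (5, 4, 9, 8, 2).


The l^3 norm = (sum |x_i|^3)^(1/3)
Sum of 3th powers = 125 + 64 + 729 + 512 + 8 = 1438
||x||_3 = (1438)^(1/3) = 11.2872

11.2872


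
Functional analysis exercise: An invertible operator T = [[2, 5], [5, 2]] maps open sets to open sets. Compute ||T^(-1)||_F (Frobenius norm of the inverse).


det(T) = 2*2 - 5*5 = -21
T^(-1) = (1/-21) * [[2, -5], [-5, 2]] = [[-0.0952, 0.2381], [0.2381, -0.0952]]
||T^(-1)||_F^2 = (-0.0952)^2 + 0.2381^2 + 0.2381^2 + (-0.0952)^2 = 0.1315
||T^(-1)||_F = sqrt(0.1315) = 0.3627

0.3627


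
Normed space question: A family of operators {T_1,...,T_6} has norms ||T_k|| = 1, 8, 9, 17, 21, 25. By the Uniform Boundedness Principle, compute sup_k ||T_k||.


By the Uniform Boundedness Principle, the supremum of norms is finite.
sup_k ||T_k|| = max(1, 8, 9, 17, 21, 25) = 25

25


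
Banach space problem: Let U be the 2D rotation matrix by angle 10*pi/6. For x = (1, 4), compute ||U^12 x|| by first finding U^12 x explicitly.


U is a rotation by theta = 10*pi/6
U^12 = rotation by 12*theta = 120*pi/6 = 0*pi/6 (mod 2*pi)
cos(0*pi/6) = 1.0000, sin(0*pi/6) = 0.0000
U^12 x = (1.0000 * 1 - 0.0000 * 4, 0.0000 * 1 + 1.0000 * 4)
= (1.0000, 4.0000)
||U^12 x|| = sqrt(1.0000^2 + 4.0000^2) = sqrt(17.0000) = 4.1231

4.1231


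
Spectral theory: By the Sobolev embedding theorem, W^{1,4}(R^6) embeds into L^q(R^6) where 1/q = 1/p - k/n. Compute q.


Using the Sobolev embedding formula: 1/q = 1/p - k/n
1/q = 1/4 - 1/6 = 1/12
q = 1/(1/12) = 12

12.0000


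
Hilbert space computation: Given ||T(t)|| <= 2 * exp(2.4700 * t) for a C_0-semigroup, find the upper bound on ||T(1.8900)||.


||T(1.8900)|| <= 2 * exp(2.4700 * 1.8900)
= 2 * exp(4.6683)
= 2 * 106.5165
= 213.0330

213.0330


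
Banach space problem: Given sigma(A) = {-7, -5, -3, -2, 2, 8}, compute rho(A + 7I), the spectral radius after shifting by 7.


Spectrum of A + 7I = {0, 2, 4, 5, 9, 15}
Spectral radius = max |lambda| over the shifted spectrum
= max(0, 2, 4, 5, 9, 15) = 15

15


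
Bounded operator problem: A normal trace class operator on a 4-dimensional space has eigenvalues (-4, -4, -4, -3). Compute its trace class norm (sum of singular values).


For a normal operator, singular values equal |eigenvalues|.
Trace norm = sum |lambda_i| = 4 + 4 + 4 + 3
= 15

15


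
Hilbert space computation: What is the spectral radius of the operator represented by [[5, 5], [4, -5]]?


For a 2x2 matrix, eigenvalues satisfy lambda^2 - (trace)*lambda + det = 0
trace = 5 + -5 = 0
det = 5*-5 - 5*4 = -45
discriminant = 0^2 - 4*(-45) = 180
spectral radius = max |eigenvalue| = 6.7082

6.7082


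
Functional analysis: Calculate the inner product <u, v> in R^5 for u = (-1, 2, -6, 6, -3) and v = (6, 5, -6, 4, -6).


Computing the standard inner product <u, v> = sum u_i * v_i
= -1*6 + 2*5 + -6*-6 + 6*4 + -3*-6
= -6 + 10 + 36 + 24 + 18
= 82

82


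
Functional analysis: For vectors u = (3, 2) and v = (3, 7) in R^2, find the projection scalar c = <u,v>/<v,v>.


Computing <u,v> = 3*3 + 2*7 = 23
Computing <v,v> = 3^2 + 7^2 = 58
Projection coefficient = 23/58 = 0.3966

0.3966


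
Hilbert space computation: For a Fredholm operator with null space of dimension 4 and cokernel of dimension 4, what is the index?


The Fredholm index is defined as ind(T) = dim(ker T) - dim(coker T)
= 4 - 4
= 0

0


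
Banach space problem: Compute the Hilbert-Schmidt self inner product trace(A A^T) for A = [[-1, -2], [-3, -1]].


trace(A * A^T) = sum of squares of all entries
= (-1)^2 + (-2)^2 + (-3)^2 + (-1)^2
= 1 + 4 + 9 + 1
= 15

15


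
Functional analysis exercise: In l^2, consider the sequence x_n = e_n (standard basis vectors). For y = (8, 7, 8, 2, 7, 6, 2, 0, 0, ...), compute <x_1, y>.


x_1 = e_1 is the standard basis vector with 1 in position 1.
<x_1, y> = y_1 = 8
As n -> infinity, <x_n, y> -> 0, confirming weak convergence of (x_n) to 0.

8


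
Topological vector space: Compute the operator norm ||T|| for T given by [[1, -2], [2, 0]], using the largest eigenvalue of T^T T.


A^T A = [[5, -2], [-2, 4]]
trace(A^T A) = 9, det(A^T A) = 16
discriminant = 9^2 - 4*16 = 17
Largest eigenvalue of A^T A = (trace + sqrt(disc))/2 = 6.5616
||T|| = sqrt(6.5616) = 2.5616

2.5616


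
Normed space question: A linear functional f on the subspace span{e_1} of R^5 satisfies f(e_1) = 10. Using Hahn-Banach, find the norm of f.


The norm of f is given by ||f|| = sup_{||x||=1} |f(x)|.
On span{e_1}, ||e_1|| = 1, so ||f|| = |f(e_1)| / ||e_1||
= |10| / 1 = 10.0000

10.0000


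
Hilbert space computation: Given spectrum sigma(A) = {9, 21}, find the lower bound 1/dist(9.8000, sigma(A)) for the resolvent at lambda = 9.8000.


dist(9.8000, {9, 21}) = min(|9.8000 - 9|, |9.8000 - 21|)
= min(0.8000, 11.2000) = 0.8000
Resolvent bound = 1/0.8000 = 1.2500

1.2500


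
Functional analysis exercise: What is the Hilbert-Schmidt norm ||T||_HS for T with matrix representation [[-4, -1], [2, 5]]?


The Hilbert-Schmidt norm is sqrt(sum of squares of all entries).
Sum of squares = (-4)^2 + (-1)^2 + 2^2 + 5^2
= 16 + 1 + 4 + 25 = 46
||T||_HS = sqrt(46) = 6.7823

6.7823


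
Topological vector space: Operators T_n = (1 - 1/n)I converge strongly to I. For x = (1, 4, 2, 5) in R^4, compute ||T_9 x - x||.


T_9 x - x = (1 - 1/9)x - x = -x/9
||x|| = sqrt(46) = 6.7823
||T_9 x - x|| = ||x||/9 = 6.7823/9 = 0.7536

0.7536


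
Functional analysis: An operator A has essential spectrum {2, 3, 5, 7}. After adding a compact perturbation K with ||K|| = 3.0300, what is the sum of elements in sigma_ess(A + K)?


By Weyl's theorem, the essential spectrum is invariant under compact perturbations.
sigma_ess(A + K) = sigma_ess(A) = {2, 3, 5, 7}
Sum = 2 + 3 + 5 + 7 = 17

17


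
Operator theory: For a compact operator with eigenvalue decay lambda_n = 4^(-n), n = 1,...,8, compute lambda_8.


The eigenvalue formula gives lambda_8 = 1/4^8
= 1/65536
= 1.5259e-05

1.5259e-05


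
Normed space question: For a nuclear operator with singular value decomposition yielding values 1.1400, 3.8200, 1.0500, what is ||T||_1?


The nuclear norm is the sum of all singular values.
||T||_1 = 1.1400 + 3.8200 + 1.0500
= 6.0100

6.0100


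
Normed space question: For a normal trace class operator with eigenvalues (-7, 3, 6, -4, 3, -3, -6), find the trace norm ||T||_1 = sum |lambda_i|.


For a normal operator, singular values equal |eigenvalues|.
Trace norm = sum |lambda_i| = 7 + 3 + 6 + 4 + 3 + 3 + 6
= 32

32


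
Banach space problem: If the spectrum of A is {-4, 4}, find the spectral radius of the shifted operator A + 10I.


Spectrum of A + 10I = {6, 14}
Spectral radius = max |lambda| over the shifted spectrum
= max(6, 14) = 14

14


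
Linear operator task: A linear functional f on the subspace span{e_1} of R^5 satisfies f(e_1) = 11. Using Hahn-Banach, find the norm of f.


The norm of f is given by ||f|| = sup_{||x||=1} |f(x)|.
On span{e_1}, ||e_1|| = 1, so ||f|| = |f(e_1)| / ||e_1||
= |11| / 1 = 11.0000

11.0000


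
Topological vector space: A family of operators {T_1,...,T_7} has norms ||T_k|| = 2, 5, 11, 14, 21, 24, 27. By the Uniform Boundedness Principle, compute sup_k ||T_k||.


By the Uniform Boundedness Principle, the supremum of norms is finite.
sup_k ||T_k|| = max(2, 5, 11, 14, 21, 24, 27) = 27

27


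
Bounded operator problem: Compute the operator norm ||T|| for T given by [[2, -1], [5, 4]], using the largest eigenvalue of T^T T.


A^T A = [[29, 18], [18, 17]]
trace(A^T A) = 46, det(A^T A) = 169
discriminant = 46^2 - 4*169 = 1440
Largest eigenvalue of A^T A = (trace + sqrt(disc))/2 = 41.9737
||T|| = sqrt(41.9737) = 6.4787

6.4787


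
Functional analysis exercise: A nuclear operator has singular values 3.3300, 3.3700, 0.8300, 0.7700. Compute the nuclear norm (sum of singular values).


The nuclear norm is the sum of all singular values.
||T||_1 = 3.3300 + 3.3700 + 0.8300 + 0.7700
= 8.3000

8.3000


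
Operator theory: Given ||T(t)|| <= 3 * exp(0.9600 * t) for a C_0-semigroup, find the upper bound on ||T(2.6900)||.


||T(2.6900)|| <= 3 * exp(0.9600 * 2.6900)
= 3 * exp(2.5824)
= 3 * 13.2288
= 39.6865

39.6865


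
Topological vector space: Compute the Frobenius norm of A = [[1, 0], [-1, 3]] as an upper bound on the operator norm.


||A||_F^2 = sum a_ij^2
= 1^2 + 0^2 + (-1)^2 + 3^2
= 1 + 0 + 1 + 9 = 11
||A||_F = sqrt(11) = 3.3166

3.3166


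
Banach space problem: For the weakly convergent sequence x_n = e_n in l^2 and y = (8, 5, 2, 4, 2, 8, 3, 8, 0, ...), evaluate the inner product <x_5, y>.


x_5 = e_5 is the standard basis vector with 1 in position 5.
<x_5, y> = y_5 = 2
As n -> infinity, <x_n, y> -> 0, confirming weak convergence of (x_n) to 0.

2


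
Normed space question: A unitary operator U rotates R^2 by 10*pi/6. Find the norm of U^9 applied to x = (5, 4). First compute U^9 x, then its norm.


U is a rotation by theta = 10*pi/6
U^9 = rotation by 9*theta = 90*pi/6 = 6*pi/6 (mod 2*pi)
cos(6*pi/6) = -1.0000, sin(6*pi/6) = 0.0000
U^9 x = (-1.0000 * 5 - 0.0000 * 4, 0.0000 * 5 + -1.0000 * 4)
= (-5.0000, -4.0000)
||U^9 x|| = sqrt((-5.0000)^2 + (-4.0000)^2) = sqrt(41.0000) = 6.4031

6.4031


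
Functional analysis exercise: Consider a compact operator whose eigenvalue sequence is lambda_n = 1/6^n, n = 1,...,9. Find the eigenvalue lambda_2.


The eigenvalue formula gives lambda_2 = 1/6^2
= 1/36
= 0.0278

0.0278


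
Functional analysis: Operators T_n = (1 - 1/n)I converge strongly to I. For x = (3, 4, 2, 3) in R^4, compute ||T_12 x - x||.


T_12 x - x = (1 - 1/12)x - x = -x/12
||x|| = sqrt(38) = 6.1644
||T_12 x - x|| = ||x||/12 = 6.1644/12 = 0.5137

0.5137


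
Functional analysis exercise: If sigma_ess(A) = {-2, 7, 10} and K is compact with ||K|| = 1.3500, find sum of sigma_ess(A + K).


By Weyl's theorem, the essential spectrum is invariant under compact perturbations.
sigma_ess(A + K) = sigma_ess(A) = {-2, 7, 10}
Sum = -2 + 7 + 10 = 15

15


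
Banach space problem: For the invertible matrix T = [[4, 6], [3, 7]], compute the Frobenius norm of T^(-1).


det(T) = 4*7 - 6*3 = 10
T^(-1) = (1/10) * [[7, -6], [-3, 4]] = [[0.7000, -0.6000], [-0.3000, 0.4000]]
||T^(-1)||_F^2 = 0.7000^2 + (-0.6000)^2 + (-0.3000)^2 + 0.4000^2 = 1.1000
||T^(-1)||_F = sqrt(1.1000) = 1.0488

1.0488


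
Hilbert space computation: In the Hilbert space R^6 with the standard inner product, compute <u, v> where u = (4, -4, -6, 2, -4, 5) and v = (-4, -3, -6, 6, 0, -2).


Computing the standard inner product <u, v> = sum u_i * v_i
= 4*-4 + -4*-3 + -6*-6 + 2*6 + -4*0 + 5*-2
= -16 + 12 + 36 + 12 + 0 + -10
= 34

34


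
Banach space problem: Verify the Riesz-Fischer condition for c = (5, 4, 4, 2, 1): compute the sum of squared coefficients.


sum |c_n|^2 = 5^2 + 4^2 + 4^2 + 2^2 + 1^2
= 25 + 16 + 16 + 4 + 1
= 62

62


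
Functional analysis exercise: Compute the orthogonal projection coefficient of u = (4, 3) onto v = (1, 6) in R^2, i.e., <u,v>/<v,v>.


Computing <u,v> = 4*1 + 3*6 = 22
Computing <v,v> = 1^2 + 6^2 = 37
Projection coefficient = 22/37 = 0.5946

0.5946


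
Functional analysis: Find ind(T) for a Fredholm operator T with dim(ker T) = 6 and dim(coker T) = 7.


The Fredholm index is defined as ind(T) = dim(ker T) - dim(coker T)
= 6 - 7
= -1

-1


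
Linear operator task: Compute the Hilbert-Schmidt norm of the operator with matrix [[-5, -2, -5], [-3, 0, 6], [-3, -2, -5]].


The Hilbert-Schmidt norm is sqrt(sum of squares of all entries).
Sum of squares = (-5)^2 + (-2)^2 + (-5)^2 + (-3)^2 + 0^2 + 6^2 + (-3)^2 + (-2)^2 + (-5)^2
= 25 + 4 + 25 + 9 + 0 + 36 + 9 + 4 + 25 = 137
||T||_HS = sqrt(137) = 11.7047

11.7047


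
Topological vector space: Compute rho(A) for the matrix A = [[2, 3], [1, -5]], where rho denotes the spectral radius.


For a 2x2 matrix, eigenvalues satisfy lambda^2 - (trace)*lambda + det = 0
trace = 2 + -5 = -3
det = 2*-5 - 3*1 = -13
discriminant = (-3)^2 - 4*(-13) = 61
spectral radius = max |eigenvalue| = 5.4051

5.4051


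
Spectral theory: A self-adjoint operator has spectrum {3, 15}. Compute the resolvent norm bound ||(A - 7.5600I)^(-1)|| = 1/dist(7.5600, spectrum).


dist(7.5600, {3, 15}) = min(|7.5600 - 3|, |7.5600 - 15|)
= min(4.5600, 7.4400) = 4.5600
Resolvent bound = 1/4.5600 = 0.2193

0.2193


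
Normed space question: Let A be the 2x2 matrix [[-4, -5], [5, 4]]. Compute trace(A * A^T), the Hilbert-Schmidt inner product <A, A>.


trace(A * A^T) = sum of squares of all entries
= (-4)^2 + (-5)^2 + 5^2 + 4^2
= 16 + 25 + 25 + 16
= 82

82


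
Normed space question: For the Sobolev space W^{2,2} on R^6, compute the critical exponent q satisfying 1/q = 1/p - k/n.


Using the Sobolev embedding formula: 1/q = 1/p - k/n
1/q = 1/2 - 2/6 = 1/6
q = 1/(1/6) = 6

6.0000


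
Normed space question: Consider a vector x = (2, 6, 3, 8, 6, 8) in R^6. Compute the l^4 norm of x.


The l^4 norm = (sum |x_i|^4)^(1/4)
Sum of 4th powers = 16 + 1296 + 81 + 4096 + 1296 + 4096 = 10881
||x||_4 = (10881)^(1/4) = 10.2133

10.2133


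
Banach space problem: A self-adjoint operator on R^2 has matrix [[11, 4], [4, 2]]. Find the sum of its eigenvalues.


For a self-adjoint (symmetric) matrix, the eigenvalues are real.
The sum of eigenvalues equals the trace of the matrix.
trace = 11 + 2 = 13

13


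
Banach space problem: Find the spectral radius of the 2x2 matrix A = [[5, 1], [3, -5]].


For a 2x2 matrix, eigenvalues satisfy lambda^2 - (trace)*lambda + det = 0
trace = 5 + -5 = 0
det = 5*-5 - 1*3 = -28
discriminant = 0^2 - 4*(-28) = 112
spectral radius = max |eigenvalue| = 5.2915

5.2915


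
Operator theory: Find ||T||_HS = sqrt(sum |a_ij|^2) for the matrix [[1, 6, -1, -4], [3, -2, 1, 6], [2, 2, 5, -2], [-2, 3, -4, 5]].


The Hilbert-Schmidt norm is sqrt(sum of squares of all entries).
Sum of squares = 1^2 + 6^2 + (-1)^2 + (-4)^2 + 3^2 + (-2)^2 + 1^2 + 6^2 + 2^2 + 2^2 + 5^2 + (-2)^2 + (-2)^2 + 3^2 + (-4)^2 + 5^2
= 1 + 36 + 1 + 16 + 9 + 4 + 1 + 36 + 4 + 4 + 25 + 4 + 4 + 9 + 16 + 25 = 195
||T||_HS = sqrt(195) = 13.9642

13.9642


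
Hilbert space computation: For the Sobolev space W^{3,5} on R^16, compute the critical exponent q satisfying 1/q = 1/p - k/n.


Using the Sobolev embedding formula: 1/q = 1/p - k/n
1/q = 1/5 - 3/16 = 1/80
q = 1/(1/80) = 80

80.0000


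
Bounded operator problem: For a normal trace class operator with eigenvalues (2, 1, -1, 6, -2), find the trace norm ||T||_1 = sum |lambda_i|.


For a normal operator, singular values equal |eigenvalues|.
Trace norm = sum |lambda_i| = 2 + 1 + 1 + 6 + 2
= 12

12


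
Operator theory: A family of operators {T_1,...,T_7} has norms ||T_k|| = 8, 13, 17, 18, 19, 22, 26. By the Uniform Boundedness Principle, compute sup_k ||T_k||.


By the Uniform Boundedness Principle, the supremum of norms is finite.
sup_k ||T_k|| = max(8, 13, 17, 18, 19, 22, 26) = 26

26


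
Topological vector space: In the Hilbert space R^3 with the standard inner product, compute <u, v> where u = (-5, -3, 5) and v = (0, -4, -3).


Computing the standard inner product <u, v> = sum u_i * v_i
= -5*0 + -3*-4 + 5*-3
= 0 + 12 + -15
= -3

-3


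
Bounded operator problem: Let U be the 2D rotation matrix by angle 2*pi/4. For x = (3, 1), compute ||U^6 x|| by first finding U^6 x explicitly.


U is a rotation by theta = 2*pi/4
U^6 = rotation by 6*theta = 12*pi/4 = 4*pi/4 (mod 2*pi)
cos(4*pi/4) = -1.0000, sin(4*pi/4) = 0.0000
U^6 x = (-1.0000 * 3 - 0.0000 * 1, 0.0000 * 3 + -1.0000 * 1)
= (-3.0000, -1.0000)
||U^6 x|| = sqrt((-3.0000)^2 + (-1.0000)^2) = sqrt(10.0000) = 3.1623

3.1623


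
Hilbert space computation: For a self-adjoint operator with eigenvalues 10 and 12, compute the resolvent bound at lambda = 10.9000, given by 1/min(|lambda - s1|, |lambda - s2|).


dist(10.9000, {10, 12}) = min(|10.9000 - 10|, |10.9000 - 12|)
= min(0.9000, 1.1000) = 0.9000
Resolvent bound = 1/0.9000 = 1.1111

1.1111


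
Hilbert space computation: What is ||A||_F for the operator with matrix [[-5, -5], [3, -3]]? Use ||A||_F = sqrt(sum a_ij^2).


||A||_F^2 = sum a_ij^2
= (-5)^2 + (-5)^2 + 3^2 + (-3)^2
= 25 + 25 + 9 + 9 = 68
||A||_F = sqrt(68) = 8.2462

8.2462


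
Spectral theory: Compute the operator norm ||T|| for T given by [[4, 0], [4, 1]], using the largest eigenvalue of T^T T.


A^T A = [[32, 4], [4, 1]]
trace(A^T A) = 33, det(A^T A) = 16
discriminant = 33^2 - 4*16 = 1025
Largest eigenvalue of A^T A = (trace + sqrt(disc))/2 = 32.5078
||T|| = sqrt(32.5078) = 5.7016

5.7016


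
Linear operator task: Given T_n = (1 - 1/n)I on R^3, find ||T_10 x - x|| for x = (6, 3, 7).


T_10 x - x = (1 - 1/10)x - x = -x/10
||x|| = sqrt(94) = 9.6954
||T_10 x - x|| = ||x||/10 = 9.6954/10 = 0.9695

0.9695


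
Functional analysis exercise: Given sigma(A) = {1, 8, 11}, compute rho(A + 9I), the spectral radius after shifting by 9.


Spectrum of A + 9I = {10, 17, 20}
Spectral radius = max |lambda| over the shifted spectrum
= max(10, 17, 20) = 20

20


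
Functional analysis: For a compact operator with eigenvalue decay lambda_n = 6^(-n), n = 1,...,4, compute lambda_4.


The eigenvalue formula gives lambda_4 = 1/6^4
= 1/1296
= 7.7160e-04

7.7160e-04


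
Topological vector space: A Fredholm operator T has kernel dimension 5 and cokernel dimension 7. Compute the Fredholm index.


The Fredholm index is defined as ind(T) = dim(ker T) - dim(coker T)
= 5 - 7
= -2

-2


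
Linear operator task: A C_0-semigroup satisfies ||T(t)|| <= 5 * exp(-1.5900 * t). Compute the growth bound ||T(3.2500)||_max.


||T(3.2500)|| <= 5 * exp(-1.5900 * 3.2500)
= 5 * exp(-5.1675)
= 5 * 0.0057
= 0.0285

0.0285


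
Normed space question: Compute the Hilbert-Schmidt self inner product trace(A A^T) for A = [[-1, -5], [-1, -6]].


trace(A * A^T) = sum of squares of all entries
= (-1)^2 + (-5)^2 + (-1)^2 + (-6)^2
= 1 + 25 + 1 + 36
= 63

63


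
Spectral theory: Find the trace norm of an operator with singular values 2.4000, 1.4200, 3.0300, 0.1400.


The nuclear norm is the sum of all singular values.
||T||_1 = 2.4000 + 1.4200 + 3.0300 + 0.1400
= 6.9900

6.9900


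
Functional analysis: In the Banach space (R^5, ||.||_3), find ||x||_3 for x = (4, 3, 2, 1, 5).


The l^3 norm = (sum |x_i|^3)^(1/3)
Sum of 3th powers = 64 + 27 + 8 + 1 + 125 = 225
||x||_3 = (225)^(1/3) = 6.0822

6.0822


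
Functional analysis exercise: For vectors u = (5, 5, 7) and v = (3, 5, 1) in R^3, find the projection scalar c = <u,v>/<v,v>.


Computing <u,v> = 5*3 + 5*5 + 7*1 = 47
Computing <v,v> = 3^2 + 5^2 + 1^2 = 35
Projection coefficient = 47/35 = 1.3429

1.3429


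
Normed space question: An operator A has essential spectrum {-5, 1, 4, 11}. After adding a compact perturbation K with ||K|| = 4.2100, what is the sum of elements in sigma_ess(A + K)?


By Weyl's theorem, the essential spectrum is invariant under compact perturbations.
sigma_ess(A + K) = sigma_ess(A) = {-5, 1, 4, 11}
Sum = -5 + 1 + 4 + 11 = 11

11


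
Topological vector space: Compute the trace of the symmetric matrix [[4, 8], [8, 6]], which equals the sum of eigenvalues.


For a self-adjoint (symmetric) matrix, the eigenvalues are real.
The sum of eigenvalues equals the trace of the matrix.
trace = 4 + 6 = 10

10
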